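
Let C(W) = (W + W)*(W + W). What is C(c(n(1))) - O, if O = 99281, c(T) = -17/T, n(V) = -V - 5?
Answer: -893240/9 ≈ -99249.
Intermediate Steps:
n(V) = -5 - V
C(W) = 4*W² (C(W) = (2*W)*(2*W) = 4*W²)
C(c(n(1))) - O = 4*(-17/(-5 - 1*1))² - 1*99281 = 4*(-17/(-5 - 1))² - 99281 = 4*(-17/(-6))² - 99281 = 4*(-17*(-⅙))² - 99281 = 4*(17/6)² - 99281 = 4*(289/36) - 99281 = 289/9 - 99281 = -893240/9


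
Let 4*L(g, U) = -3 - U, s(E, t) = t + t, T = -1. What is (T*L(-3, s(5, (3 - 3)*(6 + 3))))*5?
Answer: 15/4 ≈ 3.7500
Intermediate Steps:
s(E, t) = 2*t
L(g, U) = -¾ - U/4 (L(g, U) = (-3 - U)/4 = -¾ - U/4)
(T*L(-3, s(5, (3 - 3)*(6 + 3))))*5 = -(-¾ - (3 - 3)*(6 + 3)/2)*5 = -(-¾ - 0*9/2)*5 = -(-¾ - 0/2)*5 = -(-¾ - ¼*0)*5 = -(-¾ + 0)*5 = -1*(-¾)*5 = (¾)*5 = 15/4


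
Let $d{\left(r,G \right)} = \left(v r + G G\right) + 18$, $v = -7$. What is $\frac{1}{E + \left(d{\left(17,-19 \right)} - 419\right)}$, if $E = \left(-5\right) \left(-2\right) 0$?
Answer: $- \frac{1}{159} \approx -0.0062893$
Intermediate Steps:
$d{\left(r,G \right)} = 18 + G^{2} - 7 r$ ($d{\left(r,G \right)} = \left(- 7 r + G G\right) + 18 = \left(- 7 r + G^{2}\right) + 18 = \left(G^{2} - 7 r\right) + 18 = 18 + G^{2} - 7 r$)
$E = 0$ ($E = 10 \cdot 0 = 0$)
$\frac{1}{E + \left(d{\left(17,-19 \right)} - 419\right)} = \frac{1}{0 + \left(\left(18 + \left(-19\right)^{2} - 119\right) - 419\right)} = \frac{1}{0 + \left(\left(18 + 361 - 119\right) - 419\right)} = \frac{1}{0 + \left(260 - 419\right)} = \frac{1}{0 - 159} = \frac{1}{-159} = - \frac{1}{159}$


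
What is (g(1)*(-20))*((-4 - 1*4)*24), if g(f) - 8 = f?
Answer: 34560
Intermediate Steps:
g(f) = 8 + f
(g(1)*(-20))*((-4 - 1*4)*24) = ((8 + 1)*(-20))*((-4 - 1*4)*24) = (9*(-20))*((-4 - 4)*24) = -(-1440)*24 = -180*(-192) = 34560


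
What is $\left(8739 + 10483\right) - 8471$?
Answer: $10751$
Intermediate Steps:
$\left(8739 + 10483\right) - 8471 = 19222 - 8471 = 10751$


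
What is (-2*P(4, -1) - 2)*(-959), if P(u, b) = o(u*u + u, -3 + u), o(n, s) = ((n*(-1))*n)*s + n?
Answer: -726922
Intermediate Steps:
o(n, s) = n - s*n**2 (o(n, s) = ((-n)*n)*s + n = (-n**2)*s + n = -s*n**2 + n = n - s*n**2)
P(u, b) = (1 - (-3 + u)*(u + u**2))*(u + u**2) (P(u, b) = (u*u + u)*(1 - (u*u + u)*(-3 + u)) = (u**2 + u)*(1 - (u**2 + u)*(-3 + u)) = (u + u**2)*(1 - (u + u**2)*(-3 + u)) = (u + u**2)*(1 - (-3 + u)*(u + u**2)) = (1 - (-3 + u)*(u + u**2))*(u + u**2))
(-2*P(4, -1) - 2)*(-959) = (-(-2)*4*(1 + 4)*(-1 + 4*(1 + 4)*(-3 + 4)) - 2)*(-959) = (-(-2)*4*5*(-1 + 4*5*1) - 2)*(-959) = (-(-2)*4*5*(-1 + 20) - 2)*(-959) = (-(-2)*4*5*19 - 2)*(-959) = (-2*(-380) - 2)*(-959) = (760 - 2)*(-959) = 758*(-959) = -726922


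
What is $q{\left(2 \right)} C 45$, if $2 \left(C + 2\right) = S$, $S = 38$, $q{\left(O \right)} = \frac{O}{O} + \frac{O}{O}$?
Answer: $1530$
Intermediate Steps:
$q{\left(O \right)} = 2$ ($q{\left(O \right)} = 1 + 1 = 2$)
$C = 17$ ($C = -2 + \frac{1}{2} \cdot 38 = -2 + 19 = 17$)
$q{\left(2 \right)} C 45 = 2 \cdot 17 \cdot 45 = 34 \cdot 45 = 1530$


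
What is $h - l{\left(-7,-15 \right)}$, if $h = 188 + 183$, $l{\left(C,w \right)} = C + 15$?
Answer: $363$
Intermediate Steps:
$l{\left(C,w \right)} = 15 + C$
$h = 371$
$h - l{\left(-7,-15 \right)} = 371 - \left(15 - 7\right) = 371 - 8 = 363$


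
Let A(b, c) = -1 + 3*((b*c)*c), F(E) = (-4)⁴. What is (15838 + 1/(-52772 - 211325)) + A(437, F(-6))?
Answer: 22694788264700/264097 ≈ 8.5934e+7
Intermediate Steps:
F(E) = 256
A(b, c) = -1 + 3*b*c² (A(b, c) = -1 + 3*(b*c²) = -1 + 3*b*c²)
(15838 + 1/(-52772 - 211325)) + A(437, F(-6)) = (15838 + 1/(-52772 - 211325)) + (-1 + 3*437*256²) = (15838 + 1/(-264097)) + (-1 + 3*437*65536) = (15838 - 1/264097) + (-1 + 85917696) = 4182768285/264097 + 85917695 = 22694788264700/264097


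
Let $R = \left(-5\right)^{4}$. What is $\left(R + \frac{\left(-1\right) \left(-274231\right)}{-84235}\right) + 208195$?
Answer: $\frac{17589678469}{84235} \approx 2.0882 \cdot 10^{5}$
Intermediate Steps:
$R = 625$
$\left(R + \frac{\left(-1\right) \left(-274231\right)}{-84235}\right) + 208195 = \left(625 + \frac{\left(-1\right) \left(-274231\right)}{-84235}\right) + 208195 = \left(625 + 274231 \left(- \frac{1}{84235}\right)\right) + 208195 = \left(625 - \frac{274231}{84235}\right) + 208195 = \frac{52372644}{84235} + 208195 = \frac{17589678469}{84235}$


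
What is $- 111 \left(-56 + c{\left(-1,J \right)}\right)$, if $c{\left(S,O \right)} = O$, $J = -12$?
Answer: $7548$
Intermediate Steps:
$- 111 \left(-56 + c{\left(-1,J \right)}\right) = - 111 \left(-56 - 12\right) = \left(-111\right) \left(-68\right) = 7548$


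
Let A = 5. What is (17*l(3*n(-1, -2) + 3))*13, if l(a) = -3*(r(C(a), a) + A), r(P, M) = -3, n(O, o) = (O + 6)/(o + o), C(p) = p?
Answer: -1326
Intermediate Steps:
n(O, o) = (6 + O)/(2*o) (n(O, o) = (6 + O)/((2*o)) = (6 + O)*(1/(2*o)) = (6 + O)/(2*o))
l(a) = -6 (l(a) = -3*(-3 + 5) = -3*2 = -6)
(17*l(3*n(-1, -2) + 3))*13 = (17*(-6))*13 = -102*13 = -1326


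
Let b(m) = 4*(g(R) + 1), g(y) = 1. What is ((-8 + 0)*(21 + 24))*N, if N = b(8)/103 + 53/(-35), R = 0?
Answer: 372888/721 ≈ 517.18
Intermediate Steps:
b(m) = 8 (b(m) = 4*(1 + 1) = 4*2 = 8)
N = -5179/3605 (N = 8/103 + 53/(-35) = 8*(1/103) + 53*(-1/35) = 8/103 - 53/35 = -5179/3605 ≈ -1.4366)
((-8 + 0)*(21 + 24))*N = ((-8 + 0)*(21 + 24))*(-5179/3605) = -8*45*(-5179/3605) = -360*(-5179/3605) = 372888/721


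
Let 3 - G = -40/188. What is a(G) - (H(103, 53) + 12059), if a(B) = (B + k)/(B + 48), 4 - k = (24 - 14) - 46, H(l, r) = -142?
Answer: -28682188/2407 ≈ -11916.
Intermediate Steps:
k = 40 (k = 4 - ((24 - 14) - 46) = 4 - (10 - 46) = 4 - 1*(-36) = 4 + 36 = 40)
G = 151/47 (G = 3 - (-40)/188 = 3 - 1*(-10/47) = 3 + 10/47 = 151/47 ≈ 3.2128)
a(B) = (40 + B)/(48 + B) (a(B) = (B + 40)/(B + 48) = (40 + B)/(48 + B))
a(G) - (H(103, 53) + 12059) = (40 + 151/47)/(48 + 151/47) - (-142 + 12059) = (2031/47)/(2407/47) - 1*11917 = (47/2407)*(2031/47) - 11917 = 2031/2407 - 11917 = -28682188/2407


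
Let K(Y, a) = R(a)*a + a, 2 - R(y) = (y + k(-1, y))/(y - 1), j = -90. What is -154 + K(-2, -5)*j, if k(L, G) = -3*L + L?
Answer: 971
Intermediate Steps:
k(L, G) = -2*L
R(y) = 2 - (2 + y)/(-1 + y) (R(y) = 2 - (y - 2*(-1))/(y - 1) = 2 - (y + 2)/(-1 + y) = 2 - (2 + y)/(-1 + y))
K(Y, a) = a + a*(-4 + a)/(-1 + a) (K(Y, a) = ((-4 + a)/(-1 + a))*a + a = a*(-4 + a)/(-1 + a) + a = a + a*(-4 + a)/(-1 + a))
-154 + K(-2, -5)*j = -154 - 5*(-5 + 2*(-5))/(-1 - 5)*(-90) = -154 - 5*(-5 - 10)/(-6)*(-90) = -154 - 5*(-⅙)*(-15)*(-90) = -154 - 25/2*(-90) = -154 + 1125 = 971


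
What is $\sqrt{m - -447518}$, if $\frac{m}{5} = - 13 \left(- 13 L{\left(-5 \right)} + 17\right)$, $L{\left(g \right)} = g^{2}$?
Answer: $\sqrt{467538} \approx 683.77$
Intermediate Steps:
$m = 20020$ ($m = 5 \left(- 13 \left(- 13 \left(-5\right)^{2} + 17\right)\right) = 5 \left(- 13 \left(\left(-13\right) 25 + 17\right)\right) = 5 \left(- 13 \left(-325 + 17\right)\right) = 5 \left(\left(-13\right) \left(-308\right)\right) = 5 \cdot 4004 = 20020$)
$\sqrt{m - -447518} = \sqrt{20020 - -447518} = \sqrt{20020 + 447518} = \sqrt{467538}$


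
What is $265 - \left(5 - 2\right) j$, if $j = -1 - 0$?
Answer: $268$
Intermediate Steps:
$j = -1$ ($j = -1 + 0 = -1$)
$265 - \left(5 - 2\right) j = 265 - \left(5 - 2\right) \left(-1\right) = 265 - 3 \left(-1\right) = 265 - -3 = 265 + 3 = 268$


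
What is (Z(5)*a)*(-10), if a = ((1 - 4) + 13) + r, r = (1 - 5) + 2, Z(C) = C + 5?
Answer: -800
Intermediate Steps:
Z(C) = 5 + C
r = -2 (r = -4 + 2 = -2)
a = 8 (a = ((1 - 4) + 13) - 2 = (-3 + 13) - 2 = 10 - 2 = 8)
(Z(5)*a)*(-10) = ((5 + 5)*8)*(-10) = (10*8)*(-10) = 80*(-10) = -800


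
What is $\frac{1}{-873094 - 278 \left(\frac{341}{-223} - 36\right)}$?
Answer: $- \frac{223}{192373380} \approx -1.1592 \cdot 10^{-6}$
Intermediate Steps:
$\frac{1}{-873094 - 278 \left(\frac{341}{-223} - 36\right)} = \frac{1}{-873094 - 278 \left(341 \left(- \frac{1}{223}\right) - 36\right)} = \frac{1}{-873094 - 278 \left(- \frac{341}{223} - 36\right)} = \frac{1}{-873094 - - \frac{2326582}{223}} = \frac{1}{-873094 + \frac{2326582}{223}} = \frac{1}{- \frac{192373380}{223}} = - \frac{223}{192373380}$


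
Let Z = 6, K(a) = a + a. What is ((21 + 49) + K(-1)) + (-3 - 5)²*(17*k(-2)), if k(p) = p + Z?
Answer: 4420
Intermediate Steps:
K(a) = 2*a
k(p) = 6 + p (k(p) = p + 6 = 6 + p)
((21 + 49) + K(-1)) + (-3 - 5)²*(17*k(-2)) = ((21 + 49) + 2*(-1)) + (-3 - 5)²*(17*(6 - 2)) = (70 - 2) + (-8)²*(17*4) = 68 + 64*68 = 68 + 4352 = 4420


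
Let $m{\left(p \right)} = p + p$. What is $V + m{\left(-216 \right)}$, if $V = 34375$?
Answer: $33943$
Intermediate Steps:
$m{\left(p \right)} = 2 p$
$V + m{\left(-216 \right)} = 34375 + 2 \left(-216\right) = 34375 - 432 = 33943$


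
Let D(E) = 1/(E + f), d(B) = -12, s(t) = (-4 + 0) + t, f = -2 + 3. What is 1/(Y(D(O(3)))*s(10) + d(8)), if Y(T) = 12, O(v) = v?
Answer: 1/60 ≈ 0.016667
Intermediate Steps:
f = 1
s(t) = -4 + t
D(E) = 1/(1 + E) (D(E) = 1/(E + 1) = 1/(1 + E))
1/(Y(D(O(3)))*s(10) + d(8)) = 1/(12*(-4 + 10) - 12) = 1/(12*6 - 12) = 1/(72 - 12) = 1/60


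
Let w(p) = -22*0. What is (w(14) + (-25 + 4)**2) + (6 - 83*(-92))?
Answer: 8083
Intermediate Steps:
w(p) = 0
(w(14) + (-25 + 4)**2) + (6 - 83*(-92)) = (0 + (-25 + 4)**2) + (6 - 83*(-92)) = (0 + (-21)**2) + (6 + 7636) = (0 + 441) + 7642 = 441 + 7642 = 8083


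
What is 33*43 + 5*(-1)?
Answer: 1414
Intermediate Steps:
33*43 + 5*(-1) = 1419 - 5 = 1414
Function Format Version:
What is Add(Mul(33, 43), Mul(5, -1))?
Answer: 1414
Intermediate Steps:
Add(Mul(33, 43), Mul(5, -1)) = Add(1419, -5) = 1414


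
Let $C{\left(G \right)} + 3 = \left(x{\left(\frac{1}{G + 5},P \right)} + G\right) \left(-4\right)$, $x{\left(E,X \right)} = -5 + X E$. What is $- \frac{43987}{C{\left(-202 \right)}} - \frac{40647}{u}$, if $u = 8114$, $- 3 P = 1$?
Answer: $- \frac{230752414575}{3956151094} \approx -58.328$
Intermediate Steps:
$P = - \frac{1}{3}$ ($P = \left(- \frac{1}{3}\right) 1 = - \frac{1}{3} \approx -0.33333$)
$x{\left(E,X \right)} = -5 + E X$
$C{\left(G \right)} = 17 - 4 G + \frac{4}{3 \left(5 + G\right)}$ ($C{\left(G \right)} = -3 + \left(\left(-5 + \frac{1}{G + 5} \left(- \frac{1}{3}\right)\right) + G\right) \left(-4\right) = -3 + \left(\left(-5 + \frac{1}{5 + G} \left(- \frac{1}{3}\right)\right) + G\right) \left(-4\right) = -3 + \left(\left(-5 - \frac{1}{3 \left(5 + G\right)}\right) + G\right) \left(-4\right) = -3 + \left(-5 + G - \frac{1}{3 \left(5 + G\right)}\right) \left(-4\right) = -3 + \left(20 - 4 G + \frac{4}{3 \left(5 + G\right)}\right) = 17 - 4 G + \frac{4}{3 \left(5 + G\right)}$)
$- \frac{43987}{C{\left(-202 \right)}} - \frac{40647}{u} = - \frac{43987}{\frac{1}{3} \frac{1}{5 - 202} \left(259 - 12 \left(-202\right)^{2} - -1818\right)} - \frac{40647}{8114} = - \frac{43987}{\frac{1}{3} \frac{1}{-197} \left(259 - 489648 + 1818\right)} - \frac{40647}{8114} = - \frac{43987}{\frac{1}{3} \left(- \frac{1}{197}\right) \left(259 - 489648 + 1818\right)} - \frac{40647}{8114} = - \frac{43987}{\frac{1}{3} \left(- \frac{1}{197}\right) \left(-487571\right)} - \frac{40647}{8114} = - \frac{43987}{\frac{487571}{591}} - \frac{40647}{8114} = \left(-43987\right) \frac{591}{487571} - \frac{40647}{8114} = - \frac{25996317}{487571} - \frac{40647}{8114} = - \frac{230752414575}{3956151094}$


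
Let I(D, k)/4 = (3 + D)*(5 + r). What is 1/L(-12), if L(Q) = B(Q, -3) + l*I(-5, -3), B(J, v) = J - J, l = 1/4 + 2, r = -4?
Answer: -1/18 ≈ -0.055556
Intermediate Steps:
l = 9/4 (l = 1/4 + 2 = 9/4 ≈ 2.2500)
B(J, v) = 0
I(D, k) = 12 + 4*D (I(D, k) = 4*((3 + D)*(5 - 4)) = 4*((3 + D)*1) = 4*(3 + D) = 12 + 4*D)
L(Q) = -18 (L(Q) = 0 + 9*(12 + 4*(-5))/4 = 0 + 9*(12 - 20)/4 = 0 + (9/4)*(-8) = 0 - 18 = -18)
1/L(-12) = 1/(-18) = -1/18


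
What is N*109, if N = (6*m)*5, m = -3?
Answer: -9810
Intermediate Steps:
N = -90 (N = (6*(-3))*5 = -18*5 = -90)
N*109 = -90*109 = -9810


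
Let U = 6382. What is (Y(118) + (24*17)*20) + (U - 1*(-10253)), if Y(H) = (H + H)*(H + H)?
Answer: 80491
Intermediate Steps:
Y(H) = 4*H² (Y(H) = (2*H)*(2*H) = 4*H²)
(Y(118) + (24*17)*20) + (U - 1*(-10253)) = (4*118² + (24*17)*20) + (6382 - 1*(-10253)) = (4*13924 + 408*20) + (6382 + 10253) = (55696 + 8160) + 16635 = 63856 + 16635 = 80491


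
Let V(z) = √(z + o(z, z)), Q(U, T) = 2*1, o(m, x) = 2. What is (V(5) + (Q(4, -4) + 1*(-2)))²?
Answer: 7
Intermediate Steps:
Q(U, T) = 2
V(z) = √(2 + z) (V(z) = √(z + 2) = √(2 + z))
(V(5) + (Q(4, -4) + 1*(-2)))² = (√(2 + 5) + (2 + 1*(-2)))² = (√7 + (2 - 2))² = (√7 + 0)² = (√7)² = 7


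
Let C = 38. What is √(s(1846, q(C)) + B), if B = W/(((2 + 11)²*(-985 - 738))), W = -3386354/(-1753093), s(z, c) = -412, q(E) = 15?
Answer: 7*I*√12964874399160428123706/39267530107 ≈ 20.298*I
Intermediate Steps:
W = 3386354/1753093 (W = -3386354*(-1/1753093) = 3386354/1753093 ≈ 1.9316)
B = -3386354/510477891391 (B = 3386354/(1753093*(((2 + 11)²*(-985 - 738)))) = 3386354/(1753093*((13²*(-1723)))) = 3386354/(1753093*((169*(-1723)))) = (3386354/1753093)/(-291187) = (3386354/1753093)*(-1/291187) = -3386354/510477891391 ≈ -6.6337e-6)
√(s(1846, q(C)) + B) = √(-412 - 3386354/510477891391) = √(-210316894639446/510477891391) = 7*I*√12964874399160428123706/39267530107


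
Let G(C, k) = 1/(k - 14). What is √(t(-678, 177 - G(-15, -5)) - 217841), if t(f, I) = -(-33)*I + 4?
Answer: I*√76529929/19 ≈ 460.43*I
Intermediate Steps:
G(C, k) = 1/(-14 + k)
t(f, I) = 4 + 33*I (t(f, I) = 33*I + 4 = 4 + 33*I)
√(t(-678, 177 - G(-15, -5)) - 217841) = √((4 + 33*(177 - 1/(-14 - 5))) - 217841) = √((4 + 33*(177 - 1/(-19))) - 217841) = √((4 + 33*(177 - 1*(-1/19))) - 217841) = √((4 + 33*(177 + 1/19)) - 217841) = √((4 + 33*(3364/19)) - 217841) = √((4 + 111012/19) - 217841) = √(111088/19 - 217841) = √(-4027891/19) = I*√76529929/19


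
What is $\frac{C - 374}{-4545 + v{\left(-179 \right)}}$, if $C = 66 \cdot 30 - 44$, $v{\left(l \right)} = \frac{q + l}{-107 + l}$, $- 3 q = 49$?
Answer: $- \frac{335049}{974756} \approx -0.34373$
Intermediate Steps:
$q = - \frac{49}{3}$ ($q = \left(- \frac{1}{3}\right) 49 = - \frac{49}{3} \approx -16.333$)
$v{\left(l \right)} = \frac{- \frac{49}{3} + l}{-107 + l}$
$C = 1936$ ($C = 1980 - 44 = 1936$)
$\frac{C - 374}{-4545 + v{\left(-179 \right)}} = \frac{1936 - 374}{-4545 + \frac{- \frac{49}{3} - 179}{-107 - 179}} = \frac{1562}{-4545 + \frac{1}{-286} \left(- \frac{586}{3}\right)} = \frac{1562}{-4545 - - \frac{293}{429}} = \frac{1562}{-4545 + \frac{293}{429}} = \frac{1562}{- \frac{1949512}{429}} = 1562 \left(- \frac{429}{1949512}\right) = - \frac{335049}{974756}$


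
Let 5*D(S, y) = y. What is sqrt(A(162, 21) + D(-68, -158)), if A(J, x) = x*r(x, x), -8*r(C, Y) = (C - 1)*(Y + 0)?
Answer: I*sqrt(113410)/10 ≈ 33.676*I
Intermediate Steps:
D(S, y) = y/5
r(C, Y) = -Y*(-1 + C)/8 (r(C, Y) = -(C - 1)*(Y + 0)/8 = -(-1 + C)*Y/8 = -Y*(-1 + C)/8)
A(J, x) = x**2*(1 - x)/8 (A(J, x) = x*(x*(1 - x)/8) = x**2*(1 - x)/8)
sqrt(A(162, 21) + D(-68, -158)) = sqrt((1/8)*21**2*(1 - 1*21) + (1/5)*(-158)) = sqrt((1/8)*441*(1 - 21) - 158/5) = sqrt((1/8)*441*(-20) - 158/5) = sqrt(-2205/2 - 158/5) = sqrt(-11341/10) = I*sqrt(113410)/10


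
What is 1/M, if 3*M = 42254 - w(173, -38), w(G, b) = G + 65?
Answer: 3/42016 ≈ 7.1401e-5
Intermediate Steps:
w(G, b) = 65 + G
M = 42016/3 (M = (42254 - (65 + 173))/3 = (42254 - 1*238)/3 = (42254 - 238)/3 = (⅓)*42016 = 42016/3 ≈ 14005.)
1/M = 1/(42016/3) = 3/42016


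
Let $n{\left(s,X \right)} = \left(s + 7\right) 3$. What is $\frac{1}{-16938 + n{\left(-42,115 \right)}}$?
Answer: $- \frac{1}{17043} \approx -5.8675 \cdot 10^{-5}$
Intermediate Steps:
$n{\left(s,X \right)} = 21 + 3 s$ ($n{\left(s,X \right)} = \left(7 + s\right) 3 = 21 + 3 s$)
$\frac{1}{-16938 + n{\left(-42,115 \right)}} = \frac{1}{-16938 + \left(21 + 3 \left(-42\right)\right)} = \frac{1}{-16938 + \left(21 - 126\right)} = \frac{1}{-16938 - 105} = \frac{1}{-17043} = - \frac{1}{17043}$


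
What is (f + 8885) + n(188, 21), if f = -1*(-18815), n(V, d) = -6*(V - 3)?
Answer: 26590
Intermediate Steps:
n(V, d) = 18 - 6*V (n(V, d) = -6*(-3 + V) = 18 - 6*V)
f = 18815
(f + 8885) + n(188, 21) = (18815 + 8885) + (18 - 6*188) = 27700 + (18 - 1128) = 27700 - 1110 = 26590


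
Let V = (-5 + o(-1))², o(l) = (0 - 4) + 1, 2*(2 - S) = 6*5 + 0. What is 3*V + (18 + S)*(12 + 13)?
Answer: 317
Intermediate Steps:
S = -13 (S = 2 - (6*5 + 0)/2 = 2 - (30 + 0)/2 = 2 - ½*30 = 2 - 15 = -13)
o(l) = -3 (o(l) = -4 + 1 = -3)
V = 64 (V = (-5 - 3)² = (-8)² = 64)
3*V + (18 + S)*(12 + 13) = 3*64 + (18 - 13)*(12 + 13) = 192 + 5*25 = 192 + 125 = 317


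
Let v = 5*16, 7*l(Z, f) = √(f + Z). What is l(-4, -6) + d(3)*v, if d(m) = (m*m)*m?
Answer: 2160 + I*√10/7 ≈ 2160.0 + 0.45175*I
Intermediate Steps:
l(Z, f) = √(Z + f)/7 (l(Z, f) = √(f + Z)/7 = √(Z + f)/7)
v = 80
d(m) = m³ (d(m) = m²*m = m³)
l(-4, -6) + d(3)*v = √(-4 - 6)/7 + 3³*80 = √(-10)/7 + 27*80 = (I*√10)/7 + 2160 = I*√10/7 + 2160 = 2160 + I*√10/7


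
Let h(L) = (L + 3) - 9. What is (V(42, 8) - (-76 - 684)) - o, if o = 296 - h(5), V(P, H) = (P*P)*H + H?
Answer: 14583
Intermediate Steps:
V(P, H) = H + H*P² (V(P, H) = P²*H + H = H*P² + H = H + H*P²)
h(L) = -6 + L (h(L) = (3 + L) - 9 = -6 + L)
o = 297 (o = 296 - (-6 + 5) = 296 - 1*(-1) = 296 + 1 = 297)
(V(42, 8) - (-76 - 684)) - o = (8*(1 + 42²) - (-76 - 684)) - 1*297 = (8*(1 + 1764) - 1*(-760)) - 297 = (8*1765 + 760) - 297 = (14120 + 760) - 297 = 14880 - 297 = 14583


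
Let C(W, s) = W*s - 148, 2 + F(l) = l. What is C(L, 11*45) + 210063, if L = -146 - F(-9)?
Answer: 143090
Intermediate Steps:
F(l) = -2 + l
L = -135 (L = -146 - (-2 - 9) = -146 - 1*(-11) = -146 + 11 = -135)
C(W, s) = -148 + W*s
C(L, 11*45) + 210063 = (-148 - 1485*45) + 210063 = (-148 - 135*495) + 210063 = (-148 - 66825) + 210063 = -66973 + 210063 = 143090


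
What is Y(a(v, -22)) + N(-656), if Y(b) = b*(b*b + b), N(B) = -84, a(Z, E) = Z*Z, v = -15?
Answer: 11441166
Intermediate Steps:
a(Z, E) = Z**2
Y(b) = b*(b + b**2) (Y(b) = b*(b**2 + b) = b*(b + b**2))
Y(a(v, -22)) + N(-656) = ((-15)**2)**2*(1 + (-15)**2) - 84 = 225**2*(1 + 225) - 84 = 50625*226 - 84 = 11441250 - 84 = 11441166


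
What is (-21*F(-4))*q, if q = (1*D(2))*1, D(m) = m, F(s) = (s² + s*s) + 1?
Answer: -1386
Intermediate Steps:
F(s) = 1 + 2*s² (F(s) = (s² + s²) + 1 = 2*s² + 1 = 1 + 2*s²)
q = 2 (q = (1*2)*1 = 2*1 = 2)
(-21*F(-4))*q = -21*(1 + 2*(-4)²)*2 = -21*(1 + 2*16)*2 = -21*(1 + 32)*2 = -21*33*2 = -693*2 = -1386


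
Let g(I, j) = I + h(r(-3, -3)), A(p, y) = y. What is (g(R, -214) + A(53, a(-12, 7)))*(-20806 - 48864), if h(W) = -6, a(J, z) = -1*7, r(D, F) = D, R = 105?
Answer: -6409640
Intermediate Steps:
a(J, z) = -7
g(I, j) = -6 + I (g(I, j) = I - 6 = -6 + I)
(g(R, -214) + A(53, a(-12, 7)))*(-20806 - 48864) = ((-6 + 105) - 7)*(-20806 - 48864) = (99 - 7)*(-69670) = 92*(-69670) = -6409640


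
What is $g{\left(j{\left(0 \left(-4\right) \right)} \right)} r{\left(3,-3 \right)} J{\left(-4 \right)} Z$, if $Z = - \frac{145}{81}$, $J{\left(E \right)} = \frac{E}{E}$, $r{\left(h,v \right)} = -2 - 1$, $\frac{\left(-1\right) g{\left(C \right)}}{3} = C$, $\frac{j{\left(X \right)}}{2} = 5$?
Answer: $- \frac{1450}{9} \approx -161.11$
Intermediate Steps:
$j{\left(X \right)} = 10$ ($j{\left(X \right)} = 2 \cdot 5 = 10$)
$g{\left(C \right)} = - 3 C$
$r{\left(h,v \right)} = -3$
$J{\left(E \right)} = 1$
$Z = - \frac{145}{81}$ ($Z = \left(-145\right) \frac{1}{81} = - \frac{145}{81} \approx -1.7901$)
$g{\left(j{\left(0 \left(-4\right) \right)} \right)} r{\left(3,-3 \right)} J{\left(-4 \right)} Z = \left(-3\right) 10 \left(-3\right) 1 \left(- \frac{145}{81}\right) = \left(-30\right) \left(-3\right) 1 \left(- \frac{145}{81}\right) = 90 \cdot 1 \left(- \frac{145}{81}\right) = 90 \left(- \frac{145}{81}\right) = - \frac{1450}{9}$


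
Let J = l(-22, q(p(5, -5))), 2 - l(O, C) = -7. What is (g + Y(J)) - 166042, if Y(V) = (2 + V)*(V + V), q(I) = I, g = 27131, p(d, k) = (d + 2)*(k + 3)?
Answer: -138713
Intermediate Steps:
p(d, k) = (2 + d)*(3 + k)
l(O, C) = 9 (l(O, C) = 2 - 1*(-7) = 2 + 7 = 9)
J = 9
Y(V) = 2*V*(2 + V) (Y(V) = (2 + V)*(2*V) = 2*V*(2 + V))
(g + Y(J)) - 166042 = (27131 + 2*9*(2 + 9)) - 166042 = (27131 + 2*9*11) - 166042 = (27131 + 198) - 166042 = 27329 - 166042 = -138713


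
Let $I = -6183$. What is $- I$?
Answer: $6183$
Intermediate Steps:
$- I = \left(-1\right) \left(-6183\right) = 6183$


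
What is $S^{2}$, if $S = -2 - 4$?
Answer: $36$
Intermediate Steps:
$S = -6$ ($S = -2 - 4 = -6$)
$S^{2} = \left(-6\right)^{2} = 36$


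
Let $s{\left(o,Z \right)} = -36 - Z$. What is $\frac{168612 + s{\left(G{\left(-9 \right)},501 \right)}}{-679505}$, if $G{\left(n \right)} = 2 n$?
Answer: $- \frac{33615}{135901} \approx -0.24735$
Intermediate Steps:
$\frac{168612 + s{\left(G{\left(-9 \right)},501 \right)}}{-679505} = \frac{168612 - 537}{-679505} = \left(168612 - 537\right) \left(- \frac{1}{679505}\right) = 168075 \left(- \frac{1}{679505}\right) = - \frac{33615}{135901}$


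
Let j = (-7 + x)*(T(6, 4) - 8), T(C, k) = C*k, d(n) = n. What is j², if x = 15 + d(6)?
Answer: 50176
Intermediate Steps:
x = 21 (x = 15 + 6 = 21)
j = 224 (j = (-7 + 21)*(6*4 - 8) = 14*(24 - 8) = 14*16 = 224)
j² = 224² = 50176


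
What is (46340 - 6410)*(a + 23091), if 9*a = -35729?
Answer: 2290517900/3 ≈ 7.6351e+8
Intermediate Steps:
a = -35729/9 (a = (1/9)*(-35729) = -35729/9 ≈ -3969.9)
(46340 - 6410)*(a + 23091) = (46340 - 6410)*(-35729/9 + 23091) = 39930*(172090/9) = 2290517900/3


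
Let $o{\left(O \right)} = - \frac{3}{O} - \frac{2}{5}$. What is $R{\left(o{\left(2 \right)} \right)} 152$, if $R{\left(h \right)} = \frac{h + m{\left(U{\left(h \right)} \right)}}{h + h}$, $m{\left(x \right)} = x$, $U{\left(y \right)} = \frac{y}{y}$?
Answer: $36$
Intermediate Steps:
$o{\left(O \right)} = - \frac{2}{5} - \frac{3}{O}$ ($o{\left(O \right)} = - \frac{3}{O} - \frac{2}{5} = - \frac{2}{5} - \frac{3}{O}$)
$U{\left(y \right)} = 1$
$R{\left(h \right)} = \frac{1 + h}{2 h}$ ($R{\left(h \right)} = \frac{h + 1}{h + h} = \frac{1 + h}{2 h}$)
$R{\left(o{\left(2 \right)} \right)} 152 = \frac{1 - \left(\frac{2}{5} + \frac{3}{2}\right)}{2 \left(- \frac{2}{5} - \frac{3}{2}\right)} 152 = \frac{1 - \frac{19}{10}}{2 \left(- \frac{2}{5} - \frac{3}{2}\right)} 152 = \frac{1 - \frac{19}{10}}{2 \left(- \frac{19}{10}\right)} 152 = \frac{1}{2} \left(- \frac{10}{19}\right) \left(- \frac{9}{10}\right) 152 = \frac{9}{38} \cdot 152 = 36$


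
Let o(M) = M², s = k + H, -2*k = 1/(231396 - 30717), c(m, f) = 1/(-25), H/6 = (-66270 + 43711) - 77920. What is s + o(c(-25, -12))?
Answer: -151230188906767/250848750 ≈ -6.0287e+5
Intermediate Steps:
H = -602874 (H = 6*((-66270 + 43711) - 77920) = 6*(-22559 - 77920) = 6*(-100479) = -602874)
c(m, f) = -1/25
k = -1/401358 (k = -1/(2*(231396 - 30717)) = -½/200679 = -½*1/200679 = -1/401358 ≈ -2.4915e-6)
s = -241968302893/401358 (s = -1/401358 - 602874 = -241968302893/401358 ≈ -6.0287e+5)
s + o(c(-25, -12)) = -241968302893/401358 + (-1/25)² = -241968302893/401358 + 1/625 = -151230188906767/250848750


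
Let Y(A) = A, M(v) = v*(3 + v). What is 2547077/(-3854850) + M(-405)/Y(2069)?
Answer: 622338226187/7975684650 ≈ 78.029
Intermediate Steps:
2547077/(-3854850) + M(-405)/Y(2069) = 2547077/(-3854850) - 405*(3 - 405)/2069 = 2547077*(-1/3854850) - 405*(-402)*(1/2069) = -2547077/3854850 + 162810*(1/2069) = -2547077/3854850 + 162810/2069 = 622338226187/7975684650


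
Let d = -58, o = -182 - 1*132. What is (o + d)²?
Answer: 138384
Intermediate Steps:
o = -314 (o = -182 - 132 = -314)
(o + d)² = (-314 - 58)² = (-372)² = 138384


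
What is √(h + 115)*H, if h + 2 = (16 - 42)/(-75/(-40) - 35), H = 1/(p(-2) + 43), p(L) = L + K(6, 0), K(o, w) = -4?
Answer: 23*√15105/9805 ≈ 0.28830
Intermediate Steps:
p(L) = -4 + L (p(L) = L - 4 = -4 + L)
H = 1/37 (H = 1/((-4 - 2) + 43) = 1/(-6 + 43) = 1/37 ≈ 0.027027)
h = -322/265 (h = -2 + (16 - 42)/(-75/(-40) - 35) = -2 - 26/(-75*(-1/40) - 35) = -2 - 26/(15/8 - 35) = -2 - 26/(-265/8) = -2 - 26*(-8/265) = -2 + 208/265 = -322/265 ≈ -1.2151)
√(h + 115)*H = √(-322/265 + 115)*(1/37) = √(30153/265)*(1/37) = (23*√15105/265)*(1/37) = 23*√15105/9805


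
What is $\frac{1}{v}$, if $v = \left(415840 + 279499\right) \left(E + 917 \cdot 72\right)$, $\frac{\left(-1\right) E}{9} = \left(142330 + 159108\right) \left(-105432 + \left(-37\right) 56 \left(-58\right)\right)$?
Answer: $- \frac{1}{27813247670409336} \approx -3.5954 \cdot 10^{-17}$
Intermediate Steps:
$E = -39999616848$ ($E = - 9 \left(142330 + 159108\right) \left(-105432 + \left(-37\right) 56 \left(-58\right)\right) = - 9 \cdot 301438 \left(-105432 - -120176\right) = - 9 \cdot 301438 \left(-105432 + 120176\right) = - 9 \cdot 301438 \cdot 14744 = \left(-9\right) 4444401872 = -39999616848$)
$v = -27813247670409336$ ($v = \left(415840 + 279499\right) \left(-39999616848 + 917 \cdot 72\right) = 695339 \left(-39999616848 + 66024\right) = 695339 \left(-39999550824\right) = -27813247670409336$)
$\frac{1}{v} = \frac{1}{-27813247670409336} = - \frac{1}{27813247670409336}$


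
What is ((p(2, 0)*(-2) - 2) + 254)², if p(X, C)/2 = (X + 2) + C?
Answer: 55696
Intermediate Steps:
p(X, C) = 4 + 2*C + 2*X (p(X, C) = 2*((X + 2) + C) = 2*((2 + X) + C) = 2*(2 + C + X) = 4 + 2*C + 2*X)
((p(2, 0)*(-2) - 2) + 254)² = (((4 + 2*0 + 2*2)*(-2) - 2) + 254)² = (((4 + 0 + 4)*(-2) - 2) + 254)² = ((8*(-2) - 2) + 254)² = ((-16 - 2) + 254)² = (-18 + 254)² = 236² = 55696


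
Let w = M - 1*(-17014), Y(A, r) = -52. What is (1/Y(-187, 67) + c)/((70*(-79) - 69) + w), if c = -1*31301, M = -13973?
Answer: 1627653/133016 ≈ 12.237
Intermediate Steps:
c = -31301
w = 3041 (w = -13973 - 1*(-17014) = -13973 + 17014 = 3041)
(1/Y(-187, 67) + c)/((70*(-79) - 69) + w) = (1/(-52) - 31301)/((70*(-79) - 69) + 3041) = (-1/52 - 31301)/((-5530 - 69) + 3041) = -1627653/(52*(-5599 + 3041)) = -1627653/52/(-2558) = -1627653/52*(-1/2558) = 1627653/133016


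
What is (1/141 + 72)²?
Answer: 103083409/19881 ≈ 5185.0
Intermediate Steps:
(1/141 + 72)² = (10153/141)² = 103083409/19881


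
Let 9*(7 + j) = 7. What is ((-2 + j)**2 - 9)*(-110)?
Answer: -522170/81 ≈ -6446.5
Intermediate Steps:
j = -56/9 (j = -7 + (1/9)*7 = -7 + 7/9 = -56/9 ≈ -6.2222)
((-2 + j)**2 - 9)*(-110) = ((-2 - 56/9)**2 - 9)*(-110) = ((-74/9)**2 - 9)*(-110) = (5476/81 - 9)*(-110) = (4747/81)*(-110) = -522170/81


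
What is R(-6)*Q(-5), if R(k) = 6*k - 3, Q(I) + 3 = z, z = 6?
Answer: -117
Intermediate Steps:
Q(I) = 3 (Q(I) = -3 + 6 = 3)
R(k) = -3 + 6*k
R(-6)*Q(-5) = (-3 + 6*(-6))*3 = (-3 - 36)*3 = -39*3 = -117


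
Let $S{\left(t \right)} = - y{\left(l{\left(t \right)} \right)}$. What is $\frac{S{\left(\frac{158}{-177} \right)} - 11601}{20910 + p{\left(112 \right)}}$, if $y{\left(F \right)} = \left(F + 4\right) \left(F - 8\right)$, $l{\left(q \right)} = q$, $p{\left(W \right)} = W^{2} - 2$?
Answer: $- \frac{362582029}{1048017708} \approx -0.34597$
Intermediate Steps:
$p{\left(W \right)} = -2 + W^{2}$ ($p{\left(W \right)} = W^{2} - 2 = -2 + W^{2}$)
$y{\left(F \right)} = \left(-8 + F\right) \left(4 + F\right)$ ($y{\left(F \right)} = \left(4 + F\right) \left(-8 + F\right) = \left(-8 + F\right) \left(4 + F\right)$)
$S{\left(t \right)} = 32 - t^{2} + 4 t$ ($S{\left(t \right)} = - (-32 + t^{2} - 4 t) = 32 - t^{2} + 4 t$)
$\frac{S{\left(\frac{158}{-177} \right)} - 11601}{20910 + p{\left(112 \right)}} = \frac{\left(32 - \left(\frac{158}{-177}\right)^{2} + 4 \frac{158}{-177}\right) - 11601}{20910 - \left(2 - 112^{2}\right)} = \frac{\left(32 - \left(158 \left(- \frac{1}{177}\right)\right)^{2} + 4 \cdot 158 \left(- \frac{1}{177}\right)\right) - 11601}{20910 + \left(-2 + 12544\right)} = \frac{\left(32 - \left(- \frac{158}{177}\right)^{2} + 4 \left(- \frac{158}{177}\right)\right) - 11601}{20910 + 12542} = \frac{\left(32 - \frac{24964}{31329} - \frac{632}{177}\right) - 11601}{33452} = \left(\left(32 - \frac{24964}{31329} - \frac{632}{177}\right) - 11601\right) \frac{1}{33452} = \left(\frac{865700}{31329} - 11601\right) \frac{1}{33452} = \left(- \frac{362582029}{31329}\right) \frac{1}{33452} = - \frac{362582029}{1048017708}$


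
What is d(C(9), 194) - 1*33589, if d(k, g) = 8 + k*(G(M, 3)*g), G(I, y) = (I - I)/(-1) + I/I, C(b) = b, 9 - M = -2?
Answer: -31835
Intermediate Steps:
M = 11 (M = 9 - 1*(-2) = 9 + 2 = 11)
G(I, y) = 1 (G(I, y) = 0*(-1) + 1 = 0 + 1 = 1)
d(k, g) = 8 + g*k (d(k, g) = 8 + k*(1*g) = 8 + k*g = 8 + g*k)
d(C(9), 194) - 1*33589 = (8 + 194*9) - 1*33589 = (8 + 1746) - 33589 = 1754 - 33589 = -31835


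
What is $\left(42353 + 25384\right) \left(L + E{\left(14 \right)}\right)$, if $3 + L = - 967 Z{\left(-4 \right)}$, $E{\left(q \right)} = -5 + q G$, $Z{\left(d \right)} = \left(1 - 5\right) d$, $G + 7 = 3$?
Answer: $-1052362032$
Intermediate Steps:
$G = -4$ ($G = -7 + 3 = -4$)
$Z{\left(d \right)} = - 4 d$
$E{\left(q \right)} = -5 - 4 q$ ($E{\left(q \right)} = -5 + q \left(-4\right) = -5 - 4 q$)
$L = -15475$ ($L = -3 - 967 \left(\left(-4\right) \left(-4\right)\right) = -3 - 15472 = -15475$)
$\left(42353 + 25384\right) \left(L + E{\left(14 \right)}\right) = \left(42353 + 25384\right) \left(-15475 - 61\right) = 67737 \left(-15475 - 61\right) = 67737 \left(-15536\right) = -1052362032$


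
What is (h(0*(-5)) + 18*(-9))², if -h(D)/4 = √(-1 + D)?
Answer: 26228 + 1296*I ≈ 26228.0 + 1296.0*I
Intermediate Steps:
h(D) = -4*√(-1 + D)
(h(0*(-5)) + 18*(-9))² = (-4*√(-1 + 0*(-5)) + 18*(-9))² = (-4*√(-1 + 0) - 162)² = (-4*I - 162)² = (-162 - 4*I)²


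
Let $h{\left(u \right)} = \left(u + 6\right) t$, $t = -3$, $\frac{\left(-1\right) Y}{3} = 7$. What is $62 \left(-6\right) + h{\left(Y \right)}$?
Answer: $-327$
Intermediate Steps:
$Y = -21$ ($Y = \left(-3\right) 7 = -21$)
$h{\left(u \right)} = -18 - 3 u$ ($h{\left(u \right)} = \left(u + 6\right) \left(-3\right) = \left(6 + u\right) \left(-3\right) = -18 - 3 u$)
$62 \left(-6\right) + h{\left(Y \right)} = 62 \left(-6\right) - -45 = -372 + \left(-18 + 63\right) = -372 + 45 = -327$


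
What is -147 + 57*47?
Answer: 2532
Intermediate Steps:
-147 + 57*47 = -147 + 2679 = 2532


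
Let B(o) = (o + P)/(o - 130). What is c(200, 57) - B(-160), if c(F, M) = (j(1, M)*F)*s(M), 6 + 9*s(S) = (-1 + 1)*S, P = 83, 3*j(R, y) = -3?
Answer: 115769/870 ≈ 133.07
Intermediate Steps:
j(R, y) = -1 (j(R, y) = (⅓)*(-3) = -1)
s(S) = -⅔ (s(S) = -⅔ + ((-1 + 1)*S)/9 = -⅔ + (0*S)/9 = -⅔ + (⅑)*0 = -⅔ + 0 = -⅔)
c(F, M) = 2*F/3 (c(F, M) = -F*(-⅔) = 2*F/3)
B(o) = (83 + o)/(-130 + o) (B(o) = (o + 83)/(o - 130) = (83 + o)/(-130 + o))
c(200, 57) - B(-160) = (⅔)*200 - (83 - 160)/(-130 - 160) = 400/3 - (-77)/(-290) = 400/3 - (-1)*(-77)/290 = 400/3 - 1*77/290 = 400/3 - 77/290 = 115769/870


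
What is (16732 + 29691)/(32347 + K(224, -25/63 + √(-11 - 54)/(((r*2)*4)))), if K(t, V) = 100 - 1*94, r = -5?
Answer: 46423/32353 ≈ 1.4349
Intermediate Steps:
K(t, V) = 6 (K(t, V) = 100 - 94 = 6)
(16732 + 29691)/(32347 + K(224, -25/63 + √(-11 - 54)/(((r*2)*4)))) = (16732 + 29691)/(32347 + 6) = 46423/32353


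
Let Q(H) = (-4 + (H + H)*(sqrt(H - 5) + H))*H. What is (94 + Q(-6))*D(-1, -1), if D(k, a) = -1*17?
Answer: 5338 - 1224*I*sqrt(11) ≈ 5338.0 - 4059.5*I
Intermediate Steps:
D(k, a) = -17
Q(H) = H*(-4 + 2*H*(H + sqrt(-5 + H))) (Q(H) = (-4 + (2*H)*(sqrt(-5 + H) + H))*H = (-4 + (2*H)*(H + sqrt(-5 + H)))*H = (-4 + 2*H*(H + sqrt(-5 + H)))*H = H*(-4 + 2*H*(H + sqrt(-5 + H))))
(94 + Q(-6))*D(-1, -1) = (94 + 2*(-6)*(-2 + (-6)**2 - 6*sqrt(-5 - 6)))*(-17) = (94 + 2*(-6)*(-2 + 36 - 6*I*sqrt(11)))*(-17) = (94 + 2*(-6)*(34 - 6*I*sqrt(11)))*(-17) = (94 + (-408 + 72*I*sqrt(11)))*(-17) = (-314 + 72*I*sqrt(11))*(-17) = 5338 - 1224*I*sqrt(11)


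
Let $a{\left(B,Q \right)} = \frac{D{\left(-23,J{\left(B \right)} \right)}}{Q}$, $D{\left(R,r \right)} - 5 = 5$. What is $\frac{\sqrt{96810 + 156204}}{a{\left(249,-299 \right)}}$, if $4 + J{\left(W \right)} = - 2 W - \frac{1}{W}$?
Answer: $- \frac{299 \sqrt{253014}}{10} \approx -15040.0$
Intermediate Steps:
$J{\left(W \right)} = -4 - \frac{1}{W} - 2 W$ ($J{\left(W \right)} = -4 - \left(\frac{1}{W} + 2 W\right) = -4 - \frac{1}{W} - 2 W$)
$D{\left(R,r \right)} = 10$ ($D{\left(R,r \right)} = 5 + 5 = 10$)
$a{\left(B,Q \right)} = \frac{10}{Q}$
$\frac{\sqrt{96810 + 156204}}{a{\left(249,-299 \right)}} = \frac{\sqrt{96810 + 156204}}{10 \frac{1}{-299}} = \frac{\sqrt{253014}}{10 \left(- \frac{1}{299}\right)} = \frac{\sqrt{253014}}{- \frac{10}{299}} = \sqrt{253014} \left(- \frac{299}{10}\right) = - \frac{299 \sqrt{253014}}{10}$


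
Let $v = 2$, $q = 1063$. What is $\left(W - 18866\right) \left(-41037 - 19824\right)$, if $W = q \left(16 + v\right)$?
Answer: $-16310748$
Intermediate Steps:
$W = 19134$ ($W = 1063 \left(16 + 2\right) = 1063 \cdot 18 = 19134$)
$\left(W - 18866\right) \left(-41037 - 19824\right) = \left(19134 - 18866\right) \left(-41037 - 19824\right) = 268 \left(-41037 - 19824\right) = 268 \left(-60861\right) = -16310748$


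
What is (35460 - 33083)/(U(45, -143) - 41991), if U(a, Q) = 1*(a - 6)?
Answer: -2377/41952 ≈ -0.056660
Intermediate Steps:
U(a, Q) = -6 + a (U(a, Q) = 1*(-6 + a) = -6 + a)
(35460 - 33083)/(U(45, -143) - 41991) = (35460 - 33083)/((-6 + 45) - 41991) = 2377/(39 - 41991) = 2377/(-41952) = 2377*(-1/41952) = -2377/41952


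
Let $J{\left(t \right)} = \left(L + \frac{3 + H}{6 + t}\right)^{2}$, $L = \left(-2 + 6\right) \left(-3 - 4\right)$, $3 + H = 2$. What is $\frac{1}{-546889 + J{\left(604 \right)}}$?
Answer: $- \frac{93025}{50801434704} \approx -1.8311 \cdot 10^{-6}$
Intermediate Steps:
$H = -1$ ($H = -3 + 2 = -1$)
$L = -28$ ($L = 4 \left(-7\right) = -28$)
$J{\left(t \right)} = \left(-28 + \frac{2}{6 + t}\right)^{2}$ ($J{\left(t \right)} = \left(-28 + \frac{3 - 1}{6 + t}\right)^{2} = \left(-28 + \frac{2}{6 + t}\right)^{2}$)
$\frac{1}{-546889 + J{\left(604 \right)}} = \frac{1}{-546889 + \frac{4 \left(83 + 14 \cdot 604\right)^{2}}{\left(6 + 604\right)^{2}}} = \frac{1}{-546889 + \frac{4 \left(83 + 8456\right)^{2}}{372100}} = \frac{1}{-546889 + 4 \cdot \frac{1}{372100} \cdot 8539^{2}} = \frac{1}{-546889 + 4 \cdot \frac{1}{372100} \cdot 72914521} = \frac{1}{-546889 + \frac{72914521}{93025}} = \frac{1}{- \frac{50801434704}{93025}} = - \frac{93025}{50801434704}$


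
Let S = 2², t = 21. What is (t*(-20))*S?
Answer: -1680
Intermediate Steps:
S = 4
(t*(-20))*S = (21*(-20))*4 = -420*4 = -1680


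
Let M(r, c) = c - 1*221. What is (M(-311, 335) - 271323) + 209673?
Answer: -61536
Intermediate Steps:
M(r, c) = -221 + c (M(r, c) = c - 221 = -221 + c)
(M(-311, 335) - 271323) + 209673 = ((-221 + 335) - 271323) + 209673 = (114 - 271323) + 209673 = -271209 + 209673 = -61536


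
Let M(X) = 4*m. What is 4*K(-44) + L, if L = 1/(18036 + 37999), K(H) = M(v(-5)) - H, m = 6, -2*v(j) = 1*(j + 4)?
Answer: 15241521/56035 ≈ 272.00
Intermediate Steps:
v(j) = -2 - j/2 (v(j) = -(j + 4)/2 = -(4 + j)/2 = -2 - j/2)
M(X) = 24 (M(X) = 4*6 = 24)
K(H) = 24 - H
L = 1/56035 ≈ 1.7846e-5
4*K(-44) + L = 4*(24 - 1*(-44)) + 1/56035 = 4*(24 + 44) + 1/56035 = 4*68 + 1/56035 = 272 + 1/56035 = 15241521/56035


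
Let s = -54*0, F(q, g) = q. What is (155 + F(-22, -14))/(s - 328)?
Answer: -133/328 ≈ -0.40549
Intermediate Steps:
s = 0
(155 + F(-22, -14))/(s - 328) = (155 - 22)/(0 - 328) = 133/(-328) = 133*(-1/328) = -133/328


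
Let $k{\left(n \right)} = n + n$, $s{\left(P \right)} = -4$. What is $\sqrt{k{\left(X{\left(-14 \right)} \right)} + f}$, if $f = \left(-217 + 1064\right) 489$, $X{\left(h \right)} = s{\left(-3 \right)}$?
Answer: $5 \sqrt{16567} \approx 643.56$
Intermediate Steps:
$X{\left(h \right)} = -4$
$f = 414183$ ($f = 847 \cdot 489 = 414183$)
$k{\left(n \right)} = 2 n$
$\sqrt{k{\left(X{\left(-14 \right)} \right)} + f} = \sqrt{2 \left(-4\right) + 414183} = \sqrt{-8 + 414183} = \sqrt{414175} = 5 \sqrt{16567}$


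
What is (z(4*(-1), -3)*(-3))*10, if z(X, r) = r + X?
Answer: 210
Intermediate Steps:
z(X, r) = X + r
(z(4*(-1), -3)*(-3))*10 = ((4*(-1) - 3)*(-3))*10 = ((-4 - 3)*(-3))*10 = -7*(-3)*10 = 21*10 = 210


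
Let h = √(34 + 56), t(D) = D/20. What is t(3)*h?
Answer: 9*√10/20 ≈ 1.4230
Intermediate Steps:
t(D) = D/20 (t(D) = D*(1/20) = D/20)
h = 3*√10 (h = √90 = 3*√10 ≈ 9.4868)
t(3)*h = ((1/20)*3)*(3*√10) = 3*(3*√10)/20 = 9*√10/20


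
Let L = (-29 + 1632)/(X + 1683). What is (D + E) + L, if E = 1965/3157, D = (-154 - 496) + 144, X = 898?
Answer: -4112865466/8148217 ≈ -504.76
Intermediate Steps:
D = -506 (D = -650 + 144 = -506)
L = 1603/2581 (L = (-29 + 1632)/(898 + 1683) = 1603/2581 ≈ 0.62108)
E = 1965/3157 (E = 1965*(1/3157) = 1965/3157 ≈ 0.62243)
(D + E) + L = (-506 + 1965/3157) + 1603/2581 = -1595477/3157 + 1603/2581 = -4112865466/8148217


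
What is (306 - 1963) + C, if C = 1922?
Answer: 265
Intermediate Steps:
(306 - 1963) + C = (306 - 1963) + 1922 = -1657 + 1922 = 265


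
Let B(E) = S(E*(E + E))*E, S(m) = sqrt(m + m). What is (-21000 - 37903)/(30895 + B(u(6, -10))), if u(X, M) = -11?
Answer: -58903/30653 ≈ -1.9216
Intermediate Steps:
S(m) = sqrt(2)*sqrt(m) (S(m) = sqrt(2*m) = sqrt(2)*sqrt(m))
B(E) = 2*E*sqrt(E**2) (B(E) = (sqrt(2)*sqrt(E*(E + E)))*E = (sqrt(2)*sqrt(E*(2*E)))*E = (sqrt(2)*sqrt(2*E**2))*E = (sqrt(2)*(sqrt(2)*sqrt(E**2)))*E = (2*sqrt(E**2))*E = 2*E*sqrt(E**2))
(-21000 - 37903)/(30895 + B(u(6, -10))) = (-21000 - 37903)/(30895 + 2*(-11)*sqrt((-11)**2)) = -58903/(30895 + 2*(-11)*sqrt(121)) = -58903/(30895 + 2*(-11)*11) = -58903/(30895 - 242) = -58903/30653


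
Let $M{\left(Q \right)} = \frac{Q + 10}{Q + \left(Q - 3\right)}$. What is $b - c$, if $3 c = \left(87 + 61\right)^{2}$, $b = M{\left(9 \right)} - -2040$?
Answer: $- \frac{78901}{15} \approx -5260.1$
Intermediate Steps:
$M{\left(Q \right)} = \frac{10 + Q}{-3 + 2 Q}$ ($M{\left(Q \right)} = \frac{10 + Q}{Q + \left(-3 + Q\right)} = \frac{10 + Q}{-3 + 2 Q}$)
$b = \frac{30619}{15}$ ($b = \frac{10 + 9}{-3 + 2 \cdot 9} - -2040 = \frac{1}{-3 + 18} \cdot 19 + 2040 = \frac{1}{15} \cdot 19 + 2040 = \frac{19}{15} + 2040 = \frac{30619}{15} \approx 2041.3$)
$c = \frac{21904}{3}$ ($c = \frac{\left(87 + 61\right)^{2}}{3} = \frac{148^{2}}{3} = \frac{1}{3} \cdot 21904 = \frac{21904}{3} \approx 7301.3$)
$b - c = \frac{30619}{15} - \frac{21904}{3} = - \frac{78901}{15}$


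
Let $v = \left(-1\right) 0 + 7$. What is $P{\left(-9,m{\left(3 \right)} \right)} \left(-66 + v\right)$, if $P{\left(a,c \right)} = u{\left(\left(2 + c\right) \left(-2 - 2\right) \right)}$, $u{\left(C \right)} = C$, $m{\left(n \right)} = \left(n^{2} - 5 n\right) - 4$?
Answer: $-1888$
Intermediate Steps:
$m{\left(n \right)} = -4 + n^{2} - 5 n$
$v = 7$ ($v = 0 + 7 = 7$)
$P{\left(a,c \right)} = -8 - 4 c$ ($P{\left(a,c \right)} = \left(2 + c\right) \left(-2 - 2\right) = \left(2 + c\right) \left(-4\right) = -8 - 4 c$)
$P{\left(-9,m{\left(3 \right)} \right)} \left(-66 + v\right) = \left(-8 - 4 \left(-4 + 3^{2} - 15\right)\right) \left(-66 + 7\right) = \left(-8 - 4 \left(-4 + 9 - 15\right)\right) \left(-59\right) = \left(-8 - -40\right) \left(-59\right) = \left(-8 + 40\right) \left(-59\right) = 32 \left(-59\right) = -1888$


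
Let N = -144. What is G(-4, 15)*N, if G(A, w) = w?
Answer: -2160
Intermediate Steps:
G(-4, 15)*N = 15*(-144) = -2160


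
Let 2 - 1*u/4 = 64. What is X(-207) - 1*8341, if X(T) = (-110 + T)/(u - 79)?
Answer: -2727190/327 ≈ -8340.0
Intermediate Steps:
u = -248 (u = 8 - 4*64 = 8 - 256 = -248)
X(T) = 110/327 - T/327 (X(T) = (-110 + T)/(-248 - 79) = (-110 + T)/(-327) = (-110 + T)*(-1/327) = 110/327 - T/327)
X(-207) - 1*8341 = (110/327 - 1/327*(-207)) - 1*8341 = (110/327 + 69/109) - 8341 = 317/327 - 8341 = -2727190/327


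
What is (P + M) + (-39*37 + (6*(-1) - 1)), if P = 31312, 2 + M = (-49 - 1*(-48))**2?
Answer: 29861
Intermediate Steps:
M = -1 (M = -2 + (-49 - 1*(-48))**2 = -2 + (-49 + 48)**2 = -2 + (-1)**2 = -2 + 1 = -1)
(P + M) + (-39*37 + (6*(-1) - 1)) = (31312 - 1) + (-39*37 + (6*(-1) - 1)) = 31311 + (-1443 + (-6 - 1)) = 31311 + (-1443 - 7) = 31311 - 1450 = 29861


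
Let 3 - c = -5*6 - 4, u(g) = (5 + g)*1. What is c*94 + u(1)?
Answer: 3484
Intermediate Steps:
u(g) = 5 + g
c = 37 (c = 3 - (-5*6 - 4) = 3 - (-30 - 4) = 3 - 1*(-34) = 3 + 34 = 37)
c*94 + u(1) = 37*94 + (5 + 1) = 3478 + 6 = 3484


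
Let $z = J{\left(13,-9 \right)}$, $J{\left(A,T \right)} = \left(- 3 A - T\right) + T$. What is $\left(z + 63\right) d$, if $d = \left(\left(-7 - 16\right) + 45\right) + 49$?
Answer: $1704$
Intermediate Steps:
$d = 71$ ($d = \left(-23 + 45\right) + 49 = 22 + 49 = 71$)
$J{\left(A,T \right)} = - 3 A$ ($J{\left(A,T \right)} = \left(- T - 3 A\right) + T = - 3 A$)
$z = -39$ ($z = \left(-3\right) 13 = -39$)
$\left(z + 63\right) d = \left(-39 + 63\right) 71 = 24 \cdot 71 = 1704$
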